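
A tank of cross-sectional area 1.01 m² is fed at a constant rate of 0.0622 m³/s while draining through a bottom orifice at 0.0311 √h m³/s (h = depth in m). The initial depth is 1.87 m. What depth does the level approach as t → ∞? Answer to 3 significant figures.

Accumulation of liquid (constant cross-section A): A dh/dt = Q_in − 0.0311 √h. At steady state dh/dt = 0:
Q_in = 0.0311 √h_ss ⇒ √h_ss = 0.0622/0.0311 = 2.0000.
h_ss = 2.0000² = 4.0000 m. (Since h₀ = 1.87 m < h_ss, the level will rise toward this value.)

4.00 m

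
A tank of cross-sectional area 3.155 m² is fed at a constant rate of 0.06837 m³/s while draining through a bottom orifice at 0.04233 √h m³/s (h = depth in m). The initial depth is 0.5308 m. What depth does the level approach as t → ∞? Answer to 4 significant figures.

A dh/dt = Q_in − 0.04233 √h. Steady state requires inflow = outflow:
Q_in = 0.04233 √h_ss ⇒ √h_ss = 0.06837/0.04233 = 1.61517.
h_ss = 1.61517² = 2.60876 m. (Since h₀ = 0.5308 m < h_ss, the level will rise toward this value.)

2.609 m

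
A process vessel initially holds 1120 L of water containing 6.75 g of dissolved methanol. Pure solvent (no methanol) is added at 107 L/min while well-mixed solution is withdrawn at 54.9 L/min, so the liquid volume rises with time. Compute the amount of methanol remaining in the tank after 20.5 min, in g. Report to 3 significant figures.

3.33 g

Let m(t) be the amount of methanol. Volume: V(t) = V₀ + (Q_in − Q_out) t = 1120 + 52.100 t; V(20.5) = 2188.1 L.
Species balance (pure solvent in): dm/dt = −Q_out · m/V(t).
Separate: dm/m = −Q_out dt/V(t) ⇒ ln(m/m₀) = −(Q_out/(Q_in−Q_out)) ln(V/V₀).
m = m₀ (V₀/V)^(Q_out/(Q_in−Q_out)) = 6.75 × (1120/2188.1)^(1.0537) = 3.3330 g.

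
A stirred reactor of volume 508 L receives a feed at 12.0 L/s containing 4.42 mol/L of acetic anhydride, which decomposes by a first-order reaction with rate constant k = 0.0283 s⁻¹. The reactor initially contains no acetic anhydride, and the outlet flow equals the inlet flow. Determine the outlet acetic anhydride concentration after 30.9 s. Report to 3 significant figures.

1.61 mol/L

Species balance: V dC/dt = Q C_in − Q C − k V C.
dC/dt = (Q/V) C_in − (Q/V + k) C; effective rate a = Q/V + k = 0.023622 + 0.0283 = 0.051922 s⁻¹.
C_ss = Q C_in/(Q + kV) = 2.0109 mol/L; C(t) = C_ss + (C₀ − C_ss) e^(−a t).
C(30.9) = 2.0109 + (-2.0109)·e^(−0.051922·30.9) = 2.0109 + (-2.0109)·0.20101 = 1.6067 mol/L.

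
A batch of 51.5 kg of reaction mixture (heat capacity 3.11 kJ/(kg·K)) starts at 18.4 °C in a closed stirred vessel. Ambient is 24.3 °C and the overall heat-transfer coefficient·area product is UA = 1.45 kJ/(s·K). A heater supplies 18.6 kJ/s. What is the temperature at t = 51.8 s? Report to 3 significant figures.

First-law balance (no shaft work): M c_p dT/dt = −UA(T − T_amb) + Q̇.
dT/dt = (T_ss − T)/τ with T_ss = T_amb + Q̇/UA = 24.3 + 18.6/1.45 = 37.128 °C, τ = M c_p/UA = 51.5·3.11/1.45 = 110.46 s.
Solution: T(t) = T_ss + (T₀ − T_ss) e^(−t/τ).
T(51.8) = 37.128 + (-18.728)·0.62566 = 25.411 °C.

25.4 °C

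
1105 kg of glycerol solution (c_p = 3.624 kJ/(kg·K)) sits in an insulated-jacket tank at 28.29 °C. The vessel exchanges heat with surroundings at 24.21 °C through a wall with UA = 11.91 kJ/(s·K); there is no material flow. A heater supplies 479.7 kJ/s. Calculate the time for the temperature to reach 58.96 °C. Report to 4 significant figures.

631.9 s

Lumped-capacitance energy balance: M c_p dT/dt = UA(T_amb − T) + Q̇.
τ = M c_p/UA = 336.232 s; T_ss = T_amb + Q̇/UA = 24.21 + 479.7/11.91 = 64.4871 °C.
T(t) = T_ss + (T₀ − T_ss)e^(−t/τ); set T = 58.96:
t = −τ ln[(T − T_ss)/(T₀ − T_ss)] = −336.232 · ln(0.152694) = 631.887 s.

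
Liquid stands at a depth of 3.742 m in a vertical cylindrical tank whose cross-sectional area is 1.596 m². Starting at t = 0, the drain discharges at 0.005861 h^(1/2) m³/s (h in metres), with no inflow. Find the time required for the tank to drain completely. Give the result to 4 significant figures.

Mass balance (ρ constant): A dh/dt = −0.005861 √h.
This is separable: 2 d(√h)/dt = −0.005861/A, so √h = √h₀ − (0.005861/(2A)) t.
Tank is empty when √h = 0: t_empty = 2A√h₀/0.005861.
t_empty = 2·1.596·√3.742/0.005861 = 3.19200·1.93442/0.005861 = 1053.52 s.

1054 s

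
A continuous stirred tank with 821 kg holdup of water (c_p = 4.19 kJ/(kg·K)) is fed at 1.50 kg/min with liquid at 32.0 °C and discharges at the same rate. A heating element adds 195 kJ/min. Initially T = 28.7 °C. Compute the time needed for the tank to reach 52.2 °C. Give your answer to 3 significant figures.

Heat balance on the well-mixed liquid: M c_p dT/dt = ṁ c_p (T_in − T) + 195.
τ = M/ṁ = 547.33 min; T_ss = T_in + Q̇/(ṁ c_p) = 63.026 °C.
T(t) = T_ss + (T₀ − T_ss) e^(−t/τ). Set T = 52.2:
e^(−t/τ) = (52.2 − 63.026)/(28.7 − 63.026) = 0.31539
t = −547.33 · ln(0.31539) = 631.59 min.

632 min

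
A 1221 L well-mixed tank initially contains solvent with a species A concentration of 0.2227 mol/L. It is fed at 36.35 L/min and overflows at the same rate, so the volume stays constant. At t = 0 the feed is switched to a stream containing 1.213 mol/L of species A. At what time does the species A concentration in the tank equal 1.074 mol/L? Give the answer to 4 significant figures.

65.96 min

Transient balance on the dissolved component: V dC/dt = Q(C_in − C), so τ = V/Q = 33.5901 min.
C(t) = C_in + (C₀ − C_in) e^(−t/τ). Set C = 1.074 and solve for t:
e^(−t/τ) = (C − C_in)/(C₀ − C_in) = (1.074 − 1.213)/(0.2227 − 1.213) = 0.140362
t = −τ ln(…) = 33.5901 × 1.96353 = 65.9553 min.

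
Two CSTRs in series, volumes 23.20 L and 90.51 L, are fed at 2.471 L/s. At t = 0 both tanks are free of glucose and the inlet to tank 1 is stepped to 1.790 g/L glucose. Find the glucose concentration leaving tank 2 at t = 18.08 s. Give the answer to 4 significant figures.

Species balance on tank i: dCᵢ/dt = (Cᵢ₋₁ − Cᵢ)/τᵢ with τᵢ = Vᵢ/Q.
τ₁ = 23.20/2.471 = 9.38891 s; τ₂ = 90.51/2.471 = 36.6289 s.
Tank 1: C₁ = C_in(1 − e^(−t/τ₁)). Tank 2 (τ₁ ≠ τ₂): C₂ = C_in[1 − (τ₁ e^(−t/τ₁) − τ₂ e^(−t/τ₂))/(τ₁ − τ₂)].
At t = 18.08: e^(−t/τ₁) = 0.145777, e^(−t/τ₂) = 0.610425.
C₂ = 1.790·[1 − (9.38891·0.145777 − 36.6289·0.610425)/(-27.2400)] = 1.790·0.229423 = 0.410667 g/L.

0.4107 g/L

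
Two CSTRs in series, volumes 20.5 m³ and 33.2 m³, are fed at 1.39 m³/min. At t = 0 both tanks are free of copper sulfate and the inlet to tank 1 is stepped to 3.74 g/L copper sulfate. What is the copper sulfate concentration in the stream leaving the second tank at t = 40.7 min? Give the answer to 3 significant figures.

2.34 g/L

Species balance on tank i: dCᵢ/dt = (Cᵢ₋₁ − Cᵢ)/τᵢ with τᵢ = Vᵢ/Q.
τ₁ = 20.5/1.39 = 14.748 min; τ₂ = 33.2/1.39 = 23.885 min.
Solving the cascade with C₁(0)=C₂(0)=0 gives C₂(t) = C_in[1 − (τ₁ e^(−t/τ₁) − τ₂ e^(−t/τ₂))/(τ₁ − τ₂)].
At t = 40.7: e^(−t/τ₁) = 0.063313, e^(−t/τ₂) = 0.18195.
C₂ = 3.74·[1 − (14.748·0.063313 − 23.885·0.18195)/(-9.1367)] = 3.74·0.62654 = 2.3433 g/L.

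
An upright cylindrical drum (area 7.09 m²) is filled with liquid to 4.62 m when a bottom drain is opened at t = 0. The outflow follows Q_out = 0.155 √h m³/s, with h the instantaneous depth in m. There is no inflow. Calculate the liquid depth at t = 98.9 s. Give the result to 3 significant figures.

Accumulation of liquid (constant cross-section A): A dh/dt = −0.155 √h.
This is separable: 2 d(√h)/dt = −0.155/A, so √h = √h₀ − (0.155/(2A)) t.
√h = √4.62 − 0.155·98.9/(2·7.09) = 2.1494 − 1.0811 = 1.0684.
h = 1.0684² = 1.1414 m.

1.14 m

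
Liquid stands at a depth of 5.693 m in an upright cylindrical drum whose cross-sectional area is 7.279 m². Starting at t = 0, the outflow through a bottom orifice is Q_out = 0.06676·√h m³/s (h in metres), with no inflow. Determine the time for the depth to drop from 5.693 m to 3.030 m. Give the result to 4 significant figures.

140.7 s

With no inflow, A dh/dt = −0.06676 √h.
∫ h^(−1/2) dh = −(0.06676/A) ∫ dt, giving 2√h = 2√h₀ − (0.06676/A) t.
t = 2A(√h₀ − √h)/0.06676 = 2·7.279·(√5.693 − √3.030)/0.06676
  = 14.5580 × (2.38600 − 1.74069) / 0.06676 = 140.720 s.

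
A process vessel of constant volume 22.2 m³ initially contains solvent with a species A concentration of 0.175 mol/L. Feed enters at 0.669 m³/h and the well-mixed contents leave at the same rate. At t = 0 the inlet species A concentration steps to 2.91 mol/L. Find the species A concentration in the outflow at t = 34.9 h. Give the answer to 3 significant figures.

1.95 mol/L

Unsteady species balance (constant V, well mixed): V dC/dt = Q(C_in − C).
Rewrite as dC/dt + C/τ = C_in/τ, τ = V/Q = 33.184 h.
Solution: C(t) = C_in + (C₀ − C_in) e^(−t/τ).
C(34.9) = 2.91 + (0.175 − 2.91)·e^(−34.9/33.184) = 2.91 + (-2.7350)·0.34934 = 1.9546 mol/L.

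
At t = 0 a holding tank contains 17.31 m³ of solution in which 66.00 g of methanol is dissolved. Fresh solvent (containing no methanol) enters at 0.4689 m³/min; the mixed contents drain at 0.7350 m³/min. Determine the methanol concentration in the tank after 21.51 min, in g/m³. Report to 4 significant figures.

1.879 g/m³

Let m(t) be the amount of methanol. Volume: V(t) = V₀ + (Q_in − Q_out) t = 17.31 − 0.266100 t; V(21.51) = 11.5862 m³.
Solute balance: dm/dt = 0 − Q_out C = −Q_out m/V(t).
dm/m = −Q_out dt/(V₀ − 0.266100 t); integrating gives ln(m/m₀) = −(Q_out/(Q_in−Q_out)) ln(V/V₀).
m = m₀ (V₀/V)^(Q_out/(Q_in−Q_out)) = 66.00 × (17.31/11.5862)^(-2.76212) = 21.7746 g.
C = m/V = 21.7746/11.5862 = 1.87936 g/m³.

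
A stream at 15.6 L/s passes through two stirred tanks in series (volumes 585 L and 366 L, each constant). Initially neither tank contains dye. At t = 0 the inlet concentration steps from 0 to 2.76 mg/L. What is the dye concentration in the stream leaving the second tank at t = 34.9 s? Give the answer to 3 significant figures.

0.895 mg/L

Species balance on tank i: dCᵢ/dt = (Cᵢ₋₁ − Cᵢ)/τᵢ with τᵢ = Vᵢ/Q.
τ₁ = 585/15.6 = 37.500 s; τ₂ = 366/15.6 = 23.462 s.
Tank 1: C₁ = C_in(1 − e^(−t/τ₁)). Tank 2 (τ₁ ≠ τ₂): C₂ = C_in[1 − (τ₁ e^(−t/τ₁) − τ₂ e^(−t/τ₂))/(τ₁ − τ₂)].
At t = 34.9: e^(−t/τ₁) = 0.39429, e^(−t/τ₂) = 0.22593.
C₂ = 2.76·[1 − (37.500·0.39429 − 23.462·0.22593)/(14.038)] = 2.76·0.32434 = 0.89516 mg/L.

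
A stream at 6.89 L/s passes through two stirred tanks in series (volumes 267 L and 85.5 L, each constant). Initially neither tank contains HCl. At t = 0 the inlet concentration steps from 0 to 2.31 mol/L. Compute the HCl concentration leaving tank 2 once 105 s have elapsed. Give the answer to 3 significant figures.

Time constants: τᵢ = Vᵢ/Q for each well-mixed tank.
τ₁ = 267/6.89 = 38.752 s; τ₂ = 85.5/6.89 = 12.409 s.
Tank 1: C₁ = C_in(1 − e^(−t/τ₁)). Tank 2 (τ₁ ≠ τ₂): C₂ = C_in[1 − (τ₁ e^(−t/τ₁) − τ₂ e^(−t/τ₂))/(τ₁ − τ₂)].
At t = 105: e^(−t/τ₁) = 0.066567, e^(−t/τ₂) = 0.00021148.
C₂ = 2.31·[1 − (38.752·0.066567 − 12.409·0.00021148)/(26.343)] = 2.31·0.90218 = 2.0840 mol/L.

2.08 mol/L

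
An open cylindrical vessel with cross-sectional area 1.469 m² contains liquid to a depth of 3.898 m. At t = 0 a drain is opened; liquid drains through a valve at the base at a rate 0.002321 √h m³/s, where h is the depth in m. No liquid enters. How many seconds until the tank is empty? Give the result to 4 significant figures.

Mass balance (ρ constant): A dh/dt = −0.002321 √h.
This is separable: 2 d(√h)/dt = −0.002321/A, so √h = √h₀ − (0.002321/(2A)) t.
Set h = 0: 2√h₀ = (0.002321/A) t_empty ⇒ t_empty = 2A√h₀/0.002321.
t_empty = 2·1.469·√3.898/0.002321 = 2.93800·1.97434/0.002321 = 2499.18 s.

2499 s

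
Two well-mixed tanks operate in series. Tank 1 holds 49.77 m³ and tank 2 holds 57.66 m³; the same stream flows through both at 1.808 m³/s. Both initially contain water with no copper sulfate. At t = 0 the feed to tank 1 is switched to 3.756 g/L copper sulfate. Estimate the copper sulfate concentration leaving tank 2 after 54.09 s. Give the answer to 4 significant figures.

Species balance on tank i: dCᵢ/dt = (Cᵢ₋₁ − Cᵢ)/τᵢ with τᵢ = Vᵢ/Q.
τ₁ = 49.77/1.808 = 27.5277 s; τ₂ = 57.66/1.808 = 31.8916 s.
Solving the cascade with C₁(0)=C₂(0)=0 gives C₂(t) = C_in[1 − (τ₁ e^(−t/τ₁) − τ₂ e^(−t/τ₂))/(τ₁ − τ₂)].
At t = 54.09: e^(−t/τ₁) = 0.140165, e^(−t/τ₂) = 0.183405.
C₂ = 3.756·[1 − (27.5277·0.140165 − 31.8916·0.183405)/(-4.36394)] = 3.756·0.543839 = 2.04266 g/L.

2.043 g/L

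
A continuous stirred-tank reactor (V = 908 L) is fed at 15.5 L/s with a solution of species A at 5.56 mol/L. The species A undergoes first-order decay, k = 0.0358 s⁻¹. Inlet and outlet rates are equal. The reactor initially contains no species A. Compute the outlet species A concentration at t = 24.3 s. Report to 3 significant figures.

V dC/dt = Q(C_in − C) − k V C.
This is linear with rate a = Q/V + k = 0.052870 s⁻¹.
C_ss = Q C_in/(Q + kV) = 1.7952 mol/L; C(t) = C_ss + (C₀ − C_ss) e^(−a t).
C(24.3) = 1.7952 + (-1.7952)·e^(−0.052870·24.3) = 1.7952 + (-1.7952)·0.27672 = 1.2984 mol/L.

1.30 mol/L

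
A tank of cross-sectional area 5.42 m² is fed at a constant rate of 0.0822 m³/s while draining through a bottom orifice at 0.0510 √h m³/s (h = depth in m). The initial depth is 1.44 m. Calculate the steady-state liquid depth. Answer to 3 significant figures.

2.60 m

A dh/dt = Q_in − 0.0510 √h. Steady state requires inflow = outflow:
Q_in = 0.0510 √h_ss ⇒ √h_ss = 0.0822/0.0510 = 1.6118.
h_ss = 1.6118² = 2.5978 m. (Since h₀ = 1.44 m < h_ss, the level will rise toward this value.)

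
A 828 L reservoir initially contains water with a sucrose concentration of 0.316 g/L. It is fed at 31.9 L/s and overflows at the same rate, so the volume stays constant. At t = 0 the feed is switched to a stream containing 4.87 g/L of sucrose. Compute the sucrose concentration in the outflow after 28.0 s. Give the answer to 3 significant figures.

3.32 g/L

Transient balance on the dissolved component: V dC/dt = Q(C_in − C).
Time constant τ = V/Q = 828/31.9 = 25.956 s.
Solution: C(t) = C_in + (C₀ − C_in) e^(−t/τ).
C(28.0) = 4.87 + (0.316 − 4.87)·e^(−28.0/25.956) = 4.87 + (-4.5540)·0.34002 = 3.3215 g/L.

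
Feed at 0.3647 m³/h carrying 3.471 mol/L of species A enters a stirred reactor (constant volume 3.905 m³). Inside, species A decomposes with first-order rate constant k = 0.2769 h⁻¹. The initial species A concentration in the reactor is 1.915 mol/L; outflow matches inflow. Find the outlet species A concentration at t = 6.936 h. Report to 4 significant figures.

0.9551 mol/L

V dC/dt = Q(C_in − C) − k V C.
dC/dt = (Q/V) C_in − (Q/V + k) C; effective rate a = Q/V + k = 0.0933931 + 0.2769 = 0.370293 h⁻¹.
C_ss = Q C_in/(Q + kV) = 0.875435 mol/L; C(t) = C_ss + (C₀ − C_ss) e^(−a t).
C(6.936) = 0.875435 + (1.03957)·e^(−0.370293·6.936) = 0.875435 + (1.03957)·0.0766617 = 0.955130 mol/L.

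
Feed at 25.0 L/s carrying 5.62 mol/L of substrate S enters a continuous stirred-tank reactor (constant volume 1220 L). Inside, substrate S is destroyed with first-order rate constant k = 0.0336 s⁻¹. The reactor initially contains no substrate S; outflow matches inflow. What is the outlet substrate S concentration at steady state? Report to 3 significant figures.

Species balance: V dC/dt = Q C_in − Q C − k V C.
At steady state: 0 = Q C_in − (Q + kV) C_ss, so C_ss = Q C_in/(Q + kV).
C_ss = 25.0·5.62/(25.0 + 0.0336·1220) = 140.50/65.992 = 2.1290 mol/L.

2.13 mol/L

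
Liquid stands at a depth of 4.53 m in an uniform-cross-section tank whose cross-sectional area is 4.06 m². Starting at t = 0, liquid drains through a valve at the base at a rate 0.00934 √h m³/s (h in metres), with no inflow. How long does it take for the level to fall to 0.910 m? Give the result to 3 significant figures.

1020 s

With no inflow, A dh/dt = −0.00934 √h.
Separate and integrate: 2(√h − √h₀) = −(0.00934/A) t.
t = 2A(√h₀ − √h)/0.00934 = 2·4.06·(√4.53 − √0.910)/0.00934
  = 8.1200 × (2.1284 − 0.95394) / 0.00934 = 1021.0 s.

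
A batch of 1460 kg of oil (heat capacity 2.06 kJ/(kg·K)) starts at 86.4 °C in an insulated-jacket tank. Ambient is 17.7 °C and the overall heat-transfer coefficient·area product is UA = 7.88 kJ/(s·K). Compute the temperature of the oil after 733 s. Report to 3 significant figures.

27.8 °C

M c_p dT/dt = −UA(T − T_amb).
dT/dt = (T_ss − T)/τ with T_ss = T_amb = 17.700 °C, τ = M c_p/UA = 1460·2.06/7.88 = 381.68 s.
Integrating: T(t) = T_ss + (T₀ − T_ss) e^(−t/τ).
T(733) = 17.700 + (68.700)·0.14654 = 27.767 °C.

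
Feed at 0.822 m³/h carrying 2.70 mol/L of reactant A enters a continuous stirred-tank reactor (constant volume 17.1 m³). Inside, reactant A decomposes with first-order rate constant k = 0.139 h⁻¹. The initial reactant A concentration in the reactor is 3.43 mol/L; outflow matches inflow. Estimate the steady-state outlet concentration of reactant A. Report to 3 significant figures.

0.694 mol/L

V dC/dt = Q(C_in − C) − k V C.
Steady state (dC/dt = 0): C_ss = Q C_in/(Q + kV) = C_in/(1 + kV/Q).
C_ss = 0.822·2.70/(0.822 + 0.139·17.1) = 2.2194/3.1989 = 0.69380 mol/L.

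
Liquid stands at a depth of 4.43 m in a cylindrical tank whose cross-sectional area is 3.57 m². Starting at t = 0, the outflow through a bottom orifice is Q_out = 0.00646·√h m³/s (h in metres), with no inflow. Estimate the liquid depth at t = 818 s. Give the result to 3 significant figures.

1.86 m

With no inflow, A dh/dt = −0.00646 √h.
This is separable: 2 d(√h)/dt = −0.00646/A, so √h = √h₀ − (0.00646/(2A)) t.
√h = √4.43 − 0.00646·818/(2·3.57) = 2.1048 − 0.74010 = 1.3647.
h = 1.3647² = 1.8623 m.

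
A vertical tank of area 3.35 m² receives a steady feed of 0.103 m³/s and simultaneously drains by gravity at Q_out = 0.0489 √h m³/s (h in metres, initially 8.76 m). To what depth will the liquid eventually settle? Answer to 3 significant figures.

4.44 m

Level balance: A dh/dt = 0.103 − 0.0489 √h. Setting dh/dt = 0:
Q_in = 0.0489 √h_ss ⇒ √h_ss = 0.103/0.0489 = 2.1063.
h_ss = 2.1063² = 4.4367 m. (Since h₀ = 8.76 m > h_ss, the level will fall toward this value.)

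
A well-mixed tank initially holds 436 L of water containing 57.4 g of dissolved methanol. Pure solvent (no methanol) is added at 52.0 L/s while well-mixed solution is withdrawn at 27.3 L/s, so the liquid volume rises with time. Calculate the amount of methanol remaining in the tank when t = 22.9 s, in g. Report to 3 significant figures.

22.9 g

Let m(t) be the amount of methanol. Volume: V(t) = V₀ + (Q_in − Q_out) t = 436 + 24.700 t; V(22.9) = 1001.6 L.
Species balance (pure solvent in): dm/dt = −Q_out · m/V(t).
Separate: dm/m = −Q_out dt/V(t) ⇒ ln(m/m₀) = −(Q_out/(Q_in−Q_out)) ln(V/V₀).
m = m₀ (V₀/V)^(Q_out/(Q_in−Q_out)) = 57.4 × (436/1001.6)^(1.1053) = 22.891 g.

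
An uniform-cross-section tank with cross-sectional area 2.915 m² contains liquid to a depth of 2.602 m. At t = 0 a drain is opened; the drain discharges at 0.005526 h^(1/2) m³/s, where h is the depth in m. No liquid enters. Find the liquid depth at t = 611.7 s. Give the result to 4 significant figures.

Unsteady balance on liquid volume: A dh/dt = −0.005526 √h.
This is separable: 2 d(√h)/dt = −0.005526/A, so √h = √h₀ − (0.005526/(2A)) t.
√h = √2.602 − 0.005526·611.7/(2·2.915) = 1.61307 − 0.579803 = 1.03327.
h = 1.03327² = 1.06764 m.

1.068 m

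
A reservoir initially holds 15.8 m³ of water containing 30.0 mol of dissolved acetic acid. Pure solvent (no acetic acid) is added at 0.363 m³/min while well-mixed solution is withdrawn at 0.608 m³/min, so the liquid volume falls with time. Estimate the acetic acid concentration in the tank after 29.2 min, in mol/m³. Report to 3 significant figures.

Let m(t) be the amount of acetic acid. Volume: V(t) = V₀ + (Q_in − Q_out) t = 15.8 − 0.24500 t; V(29.2) = 8.6460 m³.
Solute balance: dm/dt = 0 − Q_out C = −Q_out m/V(t).
dm/m = −Q_out dt/(V₀ − 0.24500 t); integrating gives ln(m/m₀) = −(Q_out/(Q_in−Q_out)) ln(V/V₀).
m = m₀ (V₀/V)^(Q_out/(Q_in−Q_out)) = 30.0 × (15.8/8.6460)^(-2.4816) = 6.7193 mol.
C = m/V = 6.7193/8.6460 = 0.77716 mol/m³.

0.777 mol/m³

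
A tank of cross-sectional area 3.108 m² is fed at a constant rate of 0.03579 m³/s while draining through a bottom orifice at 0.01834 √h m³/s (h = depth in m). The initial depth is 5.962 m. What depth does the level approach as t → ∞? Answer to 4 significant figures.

A dh/dt = Q_in − 0.01834 √h. Steady state requires inflow = outflow:
Q_in = 0.01834 √h_ss ⇒ √h_ss = 0.03579/0.01834 = 1.95147.
h_ss = 1.95147² = 3.80824 m. (Since h₀ = 5.962 m > h_ss, the level will fall toward this value.)

3.808 m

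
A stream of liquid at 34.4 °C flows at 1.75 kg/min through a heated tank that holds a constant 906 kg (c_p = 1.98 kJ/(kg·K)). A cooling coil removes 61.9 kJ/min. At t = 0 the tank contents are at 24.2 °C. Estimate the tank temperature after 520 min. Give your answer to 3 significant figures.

Heat balance on the well-mixed liquid: M c_p dT/dt = ṁ c_p (T_in − T) − 61.9.
Rearrange: dT/dt = (T_ss − T)/τ with τ = M/ṁ = 517.71 min and T_ss = T_in − Q̇/(ṁ c_p) = 16.536 °C.
Integrating: T(t) = T_ss + (T₀ − T_ss) e^(−t/τ).
T(520) = 16.536 + (7.6644)·e^(−520/517.71) = 16.536 + (7.6644)·0.36626 = 19.343 °C.

19.3 °C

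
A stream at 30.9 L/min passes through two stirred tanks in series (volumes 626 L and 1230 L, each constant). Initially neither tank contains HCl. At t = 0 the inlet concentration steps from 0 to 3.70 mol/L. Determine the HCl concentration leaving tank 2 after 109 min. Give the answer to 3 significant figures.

Time constants: τᵢ = Vᵢ/Q for each well-mixed tank.
τ₁ = 626/30.9 = 20.259 min; τ₂ = 1230/30.9 = 39.806 min.
Tank 1: C₁ = C_in(1 − e^(−t/τ₁)). Tank 2 (τ₁ ≠ τ₂): C₂ = C_in[1 − (τ₁ e^(−t/τ₁) − τ₂ e^(−t/τ₂))/(τ₁ − τ₂)].
At t = 109: e^(−t/τ₁) = 0.0046062, e^(−t/τ₂) = 0.064681.
C₂ = 3.70·[1 − (20.259·0.0046062 − 39.806·0.064681)/(-19.547)] = 3.70·0.87306 = 3.2303 mol/L.

3.23 mol/L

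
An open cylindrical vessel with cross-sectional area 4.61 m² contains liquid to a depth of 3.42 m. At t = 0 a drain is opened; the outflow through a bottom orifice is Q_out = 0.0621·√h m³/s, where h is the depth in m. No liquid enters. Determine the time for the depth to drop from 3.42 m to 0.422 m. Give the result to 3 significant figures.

A dh/dt = −Q_out = −0.0621 √h.
Separate and integrate: 2(√h − √h₀) = −(0.0621/A) t.
t = 2A(√h₀ − √h)/0.0621 = 2·4.61·(√3.42 − √0.422)/0.0621
  = 9.2200 × (1.8493 − 0.64962) / 0.0621 = 178.12 s.

178 s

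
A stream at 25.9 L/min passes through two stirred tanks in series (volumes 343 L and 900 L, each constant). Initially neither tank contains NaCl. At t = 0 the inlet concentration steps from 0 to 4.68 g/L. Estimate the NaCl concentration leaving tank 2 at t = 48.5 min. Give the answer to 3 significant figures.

Time constants: τᵢ = Vᵢ/Q for each well-mixed tank.
τ₁ = 343/25.9 = 13.243 min; τ₂ = 900/25.9 = 34.749 min.
Solving the cascade with C₁(0)=C₂(0)=0 gives C₂(t) = C_in[1 − (τ₁ e^(−t/τ₁) − τ₂ e^(−t/τ₂))/(τ₁ − τ₂)].
At t = 48.5: e^(−t/τ₁) = 0.025675, e^(−t/τ₂) = 0.24765.
C₂ = 4.68·[1 − (13.243·0.025675 − 34.749·0.24765)/(-21.506)] = 4.68·0.61565 = 2.8812 g/L.

2.88 g/L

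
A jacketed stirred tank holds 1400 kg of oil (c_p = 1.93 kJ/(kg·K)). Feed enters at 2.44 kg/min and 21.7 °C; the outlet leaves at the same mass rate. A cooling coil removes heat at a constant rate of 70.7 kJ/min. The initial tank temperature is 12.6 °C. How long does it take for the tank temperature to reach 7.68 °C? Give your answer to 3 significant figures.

1020 min

Energy balance: M c_p dT/dt = ṁ c_p (T_in − T) − 70.7.
τ = M/ṁ = 573.77 min; T_ss = T_in − Q̇/(ṁ c_p) = 6.6868 °C.
T(t) = T_ss + (T₀ − T_ss) e^(−t/τ). Set T = 7.68:
e^(−t/τ) = (7.68 − 6.6868)/(12.6 − 6.6868) = 0.16796
t = −573.77 · ln(0.16796) = 1023.6 min.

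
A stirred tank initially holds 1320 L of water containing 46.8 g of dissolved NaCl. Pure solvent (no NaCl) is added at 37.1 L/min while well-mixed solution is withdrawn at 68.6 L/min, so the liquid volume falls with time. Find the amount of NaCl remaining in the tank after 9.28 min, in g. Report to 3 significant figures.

Let m(t) be the amount of NaCl. Volume: V(t) = V₀ + (Q_in − Q_out) t = 1320 − 31.500 t; V(9.28) = 1027.7 L.
Solute balance: dm/dt = 0 − Q_out C = −Q_out m/V(t).
dm/m = −Q_out dt/(V₀ − 31.500 t); integrating gives ln(m/m₀) = −(Q_out/(Q_in−Q_out)) ln(V/V₀).
m = m₀ (V₀/V)^(Q_out/(Q_in−Q_out)) = 46.8 × (1320/1027.7)^(-2.1778) = 27.132 g.

27.1 g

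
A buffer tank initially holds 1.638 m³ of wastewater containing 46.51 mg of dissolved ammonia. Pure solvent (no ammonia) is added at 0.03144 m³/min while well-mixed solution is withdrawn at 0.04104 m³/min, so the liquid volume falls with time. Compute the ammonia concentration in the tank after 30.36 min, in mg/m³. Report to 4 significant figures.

Total volume: dV/dt = Q_in − Q_out = -0.00960000 m³/min, so V(t) = 1.638 − 0.00960000 t and V(30.36) = 1.34654 m³.
Solute balance: dm/dt = 0 − Q_out C = −Q_out m/V(t).
dm/m = −Q_out dt/(V₀ − 0.00960000 t); integrating gives ln(m/m₀) = −(Q_out/(Q_in−Q_out)) ln(V/V₀).
m = m₀ (V₀/V)^(Q_out/(Q_in−Q_out)) = 46.51 × (1.638/1.34654)^(-4.27500) = 20.1267 mg.
C = m/V = 20.1267/1.34654 = 14.9469 mg/m³.

14.95 mg/m³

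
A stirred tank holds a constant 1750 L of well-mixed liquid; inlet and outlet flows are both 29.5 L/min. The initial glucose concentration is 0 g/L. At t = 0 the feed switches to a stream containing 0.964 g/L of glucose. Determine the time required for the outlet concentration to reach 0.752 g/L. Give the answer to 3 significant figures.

89.8 min

Transient balance on the dissolved component: V dC/dt = Q(C_in − C), so τ = V/Q = 59.322 min.
C(t) = C_in + (C₀ − C_in) e^(−t/τ). Set C = 0.752 and solve for t:
e^(−t/τ) = (C − C_in)/(C₀ − C_in) = (0.752 − 0.964)/(0 − 0.964) = 0.21992
t = −τ ln(…) = 59.322 × 1.5145 = 89.844 min.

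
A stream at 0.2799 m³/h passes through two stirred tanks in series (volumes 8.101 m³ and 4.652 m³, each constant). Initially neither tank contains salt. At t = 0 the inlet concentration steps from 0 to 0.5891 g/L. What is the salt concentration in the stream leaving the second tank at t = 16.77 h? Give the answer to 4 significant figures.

0.1036 g/L

Time constants: τᵢ = Vᵢ/Q for each well-mixed tank.
τ₁ = 8.101/0.2799 = 28.9425 h; τ₂ = 4.652/0.2799 = 16.6202 h.
Tank 1: C₁ = C_in(1 − e^(−t/τ₁)). Tank 2 (τ₁ ≠ τ₂): C₂ = C_in[1 − (τ₁ e^(−t/τ₁) − τ₂ e^(−t/τ₂))/(τ₁ − τ₂)].
At t = 16.77: e^(−t/τ₁) = 0.560220, e^(−t/τ₂) = 0.364579.
C₂ = 0.5891·[1 − (28.9425·0.560220 − 16.6202·0.364579)/(12.3223)] = 0.5891·0.175899 = 0.103622 g/L.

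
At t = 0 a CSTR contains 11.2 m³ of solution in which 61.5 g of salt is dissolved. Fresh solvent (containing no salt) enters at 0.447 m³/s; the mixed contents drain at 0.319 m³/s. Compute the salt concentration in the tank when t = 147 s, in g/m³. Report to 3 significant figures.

Total volume: dV/dt = Q_in − Q_out = 0.12800 m³/s, so V(t) = 11.2 + 0.12800 t and V(147) = 30.016 m³.
Species balance (pure solvent in): dm/dt = −Q_out · m/V(t).
dm/m = −Q_out dt/(V₀ + 0.12800 t); integrating gives ln(m/m₀) = −(Q_out/(Q_in−Q_out)) ln(V/V₀).
m = m₀ (V₀/V)^(Q_out/(Q_in−Q_out)) = 61.5 × (11.2/30.016)^(2.4922) = 5.2709 g.
C = m/V = 5.2709/30.016 = 0.17560 g/m³.

0.176 g/m³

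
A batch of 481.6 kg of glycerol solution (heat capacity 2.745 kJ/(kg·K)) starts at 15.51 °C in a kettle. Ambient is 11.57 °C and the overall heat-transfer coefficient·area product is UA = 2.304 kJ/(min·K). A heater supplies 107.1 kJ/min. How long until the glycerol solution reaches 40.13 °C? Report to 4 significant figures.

496.0 min

Lumped-capacitance energy balance: M c_p dT/dt = UA(T_amb − T) + Q̇.
τ = M c_p/UA = 573.781 min; T_ss = T_amb + Q̇/UA = 11.57 + 107.1/2.304 = 58.0544 °C.
T(t) = T_ss + (T₀ − T_ss)e^(−t/τ); set T = 40.13:
t = −τ ln[(T − T_ss)/(T₀ − T_ss)] = −573.781 · ln(0.421310) = 495.969 min.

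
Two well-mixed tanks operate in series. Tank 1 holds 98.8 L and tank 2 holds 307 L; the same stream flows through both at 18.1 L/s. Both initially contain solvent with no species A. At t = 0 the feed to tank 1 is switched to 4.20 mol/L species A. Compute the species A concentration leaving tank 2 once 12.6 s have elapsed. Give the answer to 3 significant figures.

Each tank obeys Vᵢ dCᵢ/dt = Q(Cᵢ₋₁ − Cᵢ), so τᵢ = Vᵢ/Q.
τ₁ = 98.8/18.1 = 5.4586 s; τ₂ = 307/18.1 = 16.961 s.
Tank 1: C₁ = C_in(1 − e^(−t/τ₁)). Tank 2 (τ₁ ≠ τ₂): C₂ = C_in[1 − (τ₁ e^(−t/τ₁) − τ₂ e^(−t/τ₂))/(τ₁ − τ₂)].
At t = 12.6: e^(−t/τ₁) = 0.099430, e^(−t/τ₂) = 0.47575.
C₂ = 4.20·[1 − (5.4586·0.099430 − 16.961·0.47575)/(-11.503)] = 4.20·0.34567 = 1.4518 mol/L.

1.45 mol/L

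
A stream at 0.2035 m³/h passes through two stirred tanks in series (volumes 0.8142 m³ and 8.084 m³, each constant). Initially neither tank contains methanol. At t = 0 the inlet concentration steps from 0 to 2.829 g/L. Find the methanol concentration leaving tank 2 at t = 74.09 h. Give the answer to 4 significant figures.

2.342 g/L

Time constants: τᵢ = Vᵢ/Q for each well-mixed tank.
τ₁ = 0.8142/0.2035 = 4.00098 h; τ₂ = 8.084/0.2035 = 39.7248 h.
Tank 1: C₁ = C_in(1 − e^(−t/τ₁)). Tank 2 (τ₁ ≠ τ₂): C₂ = C_in[1 − (τ₁ e^(−t/τ₁) − τ₂ e^(−t/τ₂))/(τ₁ − τ₂)].
At t = 74.09: e^(−t/τ₁) = 9.07312e-09, e^(−t/τ₂) = 0.154884.
C₂ = 2.829·[1 − (4.00098·9.07312e-09 − 39.7248·0.154884)/(-35.7238)] = 2.829·0.827770 = 2.34176 g/L.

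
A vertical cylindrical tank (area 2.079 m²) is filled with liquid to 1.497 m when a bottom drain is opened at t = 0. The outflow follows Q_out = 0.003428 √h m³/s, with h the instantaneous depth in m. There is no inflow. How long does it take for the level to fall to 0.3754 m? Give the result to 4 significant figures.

A dh/dt = −Q_out = −0.003428 √h.
Separate and integrate: 2(√h − √h₀) = −(0.003428/A) t.
t = 2A(√h₀ − √h)/0.003428 = 2·2.079·(√1.497 − √0.3754)/0.003428
  = 4.15800 × (1.22352 − 0.612699) / 0.003428 = 740.896 s.

740.9 s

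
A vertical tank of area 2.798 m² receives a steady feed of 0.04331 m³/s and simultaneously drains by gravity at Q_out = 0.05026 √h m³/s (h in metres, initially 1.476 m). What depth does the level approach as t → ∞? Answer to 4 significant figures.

A dh/dt = Q_in − 0.05026 √h. Steady state requires inflow = outflow:
Q_in = 0.05026 √h_ss ⇒ √h_ss = 0.04331/0.05026 = 0.861719.
h_ss = 0.861719² = 0.742560 m. (Since h₀ = 1.476 m > h_ss, the level will fall toward this value.)

0.7426 m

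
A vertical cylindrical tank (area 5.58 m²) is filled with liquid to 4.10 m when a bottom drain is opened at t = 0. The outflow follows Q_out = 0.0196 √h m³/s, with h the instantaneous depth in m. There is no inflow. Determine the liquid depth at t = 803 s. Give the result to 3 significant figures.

0.378 m

A dh/dt = −Q_out = −0.0196 √h.
This is separable: 2 d(√h)/dt = −0.0196/A, so √h = √h₀ − (0.0196/(2A)) t.
√h = √4.10 − 0.0196·803/(2·5.58) = 2.0248 − 1.4103 = 0.61456.
h = 0.61456² = 0.37768 m.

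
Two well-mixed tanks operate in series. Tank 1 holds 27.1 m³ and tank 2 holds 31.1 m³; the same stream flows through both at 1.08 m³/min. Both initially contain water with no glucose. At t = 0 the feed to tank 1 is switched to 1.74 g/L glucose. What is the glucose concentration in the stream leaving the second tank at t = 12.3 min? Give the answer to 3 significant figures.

0.135 g/L

Species balance on tank i: dCᵢ/dt = (Cᵢ₋₁ − Cᵢ)/τᵢ with τᵢ = Vᵢ/Q.
τ₁ = 27.1/1.08 = 25.093 min; τ₂ = 31.1/1.08 = 28.796 min.
Solving the cascade with C₁(0)=C₂(0)=0 gives C₂(t) = C_in[1 − (τ₁ e^(−t/τ₁) − τ₂ e^(−t/τ₂))/(τ₁ − τ₂)].
At t = 12.3: e^(−t/τ₁) = 0.61251, e^(−t/τ₂) = 0.65237.
C₂ = 1.74·[1 − (25.093·0.61251 − 28.796·0.65237)/(-3.7037)] = 1.74·0.077575 = 0.13498 g/L.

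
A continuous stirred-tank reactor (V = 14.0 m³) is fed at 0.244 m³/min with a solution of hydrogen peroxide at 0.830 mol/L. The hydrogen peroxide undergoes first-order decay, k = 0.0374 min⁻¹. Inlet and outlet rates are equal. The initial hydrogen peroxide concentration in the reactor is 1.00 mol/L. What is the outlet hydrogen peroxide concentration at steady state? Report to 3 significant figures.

0.264 mol/L

Accumulation = in − out − consumed: V dC/dt = Q C_in − Q C − k V C.
At steady state: 0 = Q C_in − (Q + kV) C_ss, so C_ss = Q C_in/(Q + kV).
C_ss = 0.244·0.830/(0.244 + 0.0374·14.0) = 0.20252/0.76760 = 0.26384 mol/L.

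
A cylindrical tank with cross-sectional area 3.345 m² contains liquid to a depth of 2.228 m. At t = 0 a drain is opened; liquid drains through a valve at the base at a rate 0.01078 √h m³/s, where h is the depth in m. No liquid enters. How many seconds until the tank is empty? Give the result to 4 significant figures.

926.3 s

Unsteady balance on liquid volume: A dh/dt = −0.01078 √h.
Separate and integrate: 2(√h − √h₀) = −(0.01078/A) t.
Set h = 0: 2√h₀ = (0.01078/A) t_empty ⇒ t_empty = 2A√h₀/0.01078.
t_empty = 2·3.345·√2.228/0.01078 = 6.69000·1.49265/0.01078 = 926.328 s.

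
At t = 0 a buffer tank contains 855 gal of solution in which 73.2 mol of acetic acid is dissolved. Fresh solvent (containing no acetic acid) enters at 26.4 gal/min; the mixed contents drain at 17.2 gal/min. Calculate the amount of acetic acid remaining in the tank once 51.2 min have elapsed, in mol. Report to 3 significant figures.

32.2 mol

Total volume: dV/dt = Q_in − Q_out = 9.2000 gal/min, so V(t) = 855 + 9.2000 t and V(51.2) = 1326.0 gal.
Species balance (pure solvent in): dm/dt = −Q_out · m/V(t).
Separate: dm/m = −Q_out dt/V(t) ⇒ ln(m/m₀) = −(Q_out/(Q_in−Q_out)) ln(V/V₀).
m = m₀ (V₀/V)^(Q_out/(Q_in−Q_out)) = 73.2 × (855/1326.0)^(1.8696) = 32.225 mol.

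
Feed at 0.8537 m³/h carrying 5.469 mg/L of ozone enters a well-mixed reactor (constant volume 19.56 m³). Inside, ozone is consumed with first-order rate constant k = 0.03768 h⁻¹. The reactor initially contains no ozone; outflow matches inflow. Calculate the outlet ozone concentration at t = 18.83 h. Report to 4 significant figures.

V dC/dt = Q(C_in − C) − k V C.
dC/dt = (Q/V) C_in − (Q/V + k) C; effective rate a = Q/V + k = 0.0436452 + 0.03768 = 0.0813252 h⁻¹.
C_ss = Q C_in/(Q + kV) = 2.93508 mg/L; C(t) = C_ss + (C₀ − C_ss) e^(−a t).
C(18.83) = 2.93508 + (-2.93508)·e^(−0.0813252·18.83) = 2.93508 + (-2.93508)·0.216243 = 2.30039 mg/L.

2.300 mg/L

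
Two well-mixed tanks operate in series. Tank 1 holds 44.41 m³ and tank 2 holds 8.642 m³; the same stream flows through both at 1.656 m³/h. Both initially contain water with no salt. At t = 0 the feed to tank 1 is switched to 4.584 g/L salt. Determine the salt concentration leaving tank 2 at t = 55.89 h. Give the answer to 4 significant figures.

Each tank obeys Vᵢ dCᵢ/dt = Q(Cᵢ₋₁ − Cᵢ), so τᵢ = Vᵢ/Q.
τ₁ = 44.41/1.656 = 26.8176 h; τ₂ = 8.642/1.656 = 5.21860 h.
Solving the cascade with C₁(0)=C₂(0)=0 gives C₂(t) = C_in[1 − (τ₁ e^(−t/τ₁) − τ₂ e^(−t/τ₂))/(τ₁ − τ₂)].
At t = 55.89: e^(−t/τ₁) = 0.124422, e^(−t/τ₂) = 2.23257e-05.
C₂ = 4.584·[1 − (26.8176·0.124422 − 5.21860·2.23257e-05)/(21.5990)] = 4.584·0.845522 = 3.87587 g/L.

3.876 g/L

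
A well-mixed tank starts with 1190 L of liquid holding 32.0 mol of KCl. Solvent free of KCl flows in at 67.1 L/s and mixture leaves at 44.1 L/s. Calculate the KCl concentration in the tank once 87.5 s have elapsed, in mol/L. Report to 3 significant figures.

0.00150 mol/L

Let m(t) be the amount of KCl. Volume: V(t) = V₀ + (Q_in − Q_out) t = 1190 + 23.000 t; V(87.5) = 3202.5 L.
No KCl enters, so dm/dt = −Q_out · (m/V).
Separate: dm/m = −Q_out dt/V(t) ⇒ ln(m/m₀) = −(Q_out/(Q_in−Q_out)) ln(V/V₀).
m = m₀ (V₀/V)^(Q_out/(Q_in−Q_out)) = 32.0 × (1190/3202.5)^(1.9174) = 4.7949 mol.
C = m/V = 4.7949/3202.5 = 0.0014972 mol/L.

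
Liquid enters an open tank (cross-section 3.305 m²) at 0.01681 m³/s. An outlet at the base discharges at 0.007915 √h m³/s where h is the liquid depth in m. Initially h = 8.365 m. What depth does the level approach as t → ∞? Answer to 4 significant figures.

4.511 m

A dh/dt = Q_in − 0.007915 √h. Steady state requires inflow = outflow:
Q_in = 0.007915 √h_ss ⇒ √h_ss = 0.01681/0.007915 = 2.12382.
h_ss = 2.12382² = 4.51059 m. (Since h₀ = 8.365 m > h_ss, the level will fall toward this value.)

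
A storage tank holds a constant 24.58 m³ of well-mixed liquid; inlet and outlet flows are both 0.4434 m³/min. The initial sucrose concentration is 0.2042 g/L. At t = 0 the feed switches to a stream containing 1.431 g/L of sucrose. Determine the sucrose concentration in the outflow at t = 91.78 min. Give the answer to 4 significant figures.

1.197 g/L

Transient balance on the dissolved component: V dC/dt = Q(C_in − C).
Rewrite as dC/dt + C/τ = C_in/τ, τ = V/Q = 55.4353 min.
This is linear first-order; C(t) = C_in + (C₀ − C_in) e^(−t/τ).
C(91.78) = 1.431 + (0.2042 − 1.431)·e^(−91.78/55.4353) = 1.431 + (-1.22680)·0.190973 = 1.19671 g/L.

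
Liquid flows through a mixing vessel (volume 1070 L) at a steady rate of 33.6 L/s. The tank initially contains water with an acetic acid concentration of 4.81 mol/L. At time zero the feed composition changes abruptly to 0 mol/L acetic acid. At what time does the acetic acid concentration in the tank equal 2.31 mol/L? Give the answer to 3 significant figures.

Species balance: V dC/dt = Q(C_in − C) ⇒ τ = V/Q = 31.845 s.
C(t) = C_in + (C₀ − C_in) e^(−t/τ). Set C = 2.31 and solve for t:
e^(−t/τ) = (C − C_in)/(C₀ − C_in) = (2.31 − 0)/(4.81 − 0) = 0.48025
t = −τ ln(…) = 31.845 × 0.73345 = 23.357 s.

23.4 s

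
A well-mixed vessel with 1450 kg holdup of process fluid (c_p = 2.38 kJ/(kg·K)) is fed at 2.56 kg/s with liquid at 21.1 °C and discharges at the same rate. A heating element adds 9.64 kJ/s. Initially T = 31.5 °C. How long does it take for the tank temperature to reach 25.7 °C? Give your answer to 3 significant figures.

607 s

First-law balance (no shaft work): M c_p dT/dt = ṁ c_p (T_in − T) + 9.64.
τ = M/ṁ = 566.41 s; T_ss = T_in + Q̇/(ṁ c_p) = 22.682 °C.
T(t) = T_ss + (T₀ − T_ss) e^(−t/τ). Set T = 25.7:
e^(−t/τ) = (25.7 − 22.682)/(31.5 − 22.682) = 0.34224
t = −566.41 · ln(0.34224) = 607.33 s.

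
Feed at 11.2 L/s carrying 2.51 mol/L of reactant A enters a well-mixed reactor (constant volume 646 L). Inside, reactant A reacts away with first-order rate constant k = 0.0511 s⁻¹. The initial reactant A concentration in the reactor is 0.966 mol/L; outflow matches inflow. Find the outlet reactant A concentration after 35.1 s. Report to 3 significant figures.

0.666 mol/L

Accumulation = in − out − consumed: V dC/dt = Q C_in − Q C − k V C.
dC/dt = (Q/V) C_in − (Q/V + k) C; effective rate a = Q/V + k = 0.017337 + 0.0511 = 0.068437 s⁻¹.
C_ss = Q C_in/(Q + kV) = 0.63587 mol/L; C(t) = C_ss + (C₀ − C_ss) e^(−a t).
C(35.1) = 0.63587 + (0.33013)·e^(−0.068437·35.1) = 0.63587 + (0.33013)·0.090523 = 0.66575 mol/L.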